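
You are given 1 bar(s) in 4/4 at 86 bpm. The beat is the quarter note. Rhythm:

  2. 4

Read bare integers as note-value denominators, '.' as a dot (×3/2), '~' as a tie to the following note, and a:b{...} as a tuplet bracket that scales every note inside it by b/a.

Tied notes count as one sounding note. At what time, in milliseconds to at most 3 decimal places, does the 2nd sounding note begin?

1. 0.0ms @ 0 + 2093.023ms (3)
2. 2093.023ms @ 3 + 697.674ms (1)

note 2 onset = 3b = 2093.023ms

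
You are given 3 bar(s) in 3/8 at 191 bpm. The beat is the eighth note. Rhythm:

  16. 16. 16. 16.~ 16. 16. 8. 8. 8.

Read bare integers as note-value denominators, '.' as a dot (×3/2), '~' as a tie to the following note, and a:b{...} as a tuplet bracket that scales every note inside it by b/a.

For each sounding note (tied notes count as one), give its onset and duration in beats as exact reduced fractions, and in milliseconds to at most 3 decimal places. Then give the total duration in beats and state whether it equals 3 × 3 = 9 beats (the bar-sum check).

1) 0.0ms=0b +235.602ms=3/4b
2) 235.602ms=3/4b +235.602ms=3/4b
3) 471.204ms=3/2b +235.602ms=3/4b
4) 706.806ms=9/4b +471.204ms=3/2b
5) 1178.01ms=15/4b +235.602ms=3/4b
6) 1413.613ms=9/2b +471.204ms=3/2b
7) 1884.817ms=6b +471.204ms=3/2b
8) 2356.021ms=15/2b +471.204ms=3/2b
Σ=9b of 9 (191bpm 3/8) — PASS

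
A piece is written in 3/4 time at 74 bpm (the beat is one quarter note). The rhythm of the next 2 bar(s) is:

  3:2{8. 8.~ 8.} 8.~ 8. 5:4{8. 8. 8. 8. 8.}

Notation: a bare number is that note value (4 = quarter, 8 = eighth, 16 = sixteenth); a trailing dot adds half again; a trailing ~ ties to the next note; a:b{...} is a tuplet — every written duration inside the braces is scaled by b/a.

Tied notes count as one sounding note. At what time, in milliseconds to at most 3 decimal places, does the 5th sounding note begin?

note 5 onset = 18/5b = 2918.919ms

1. 0.0ms @ 0 + 405.405ms (1/2)
2. 405.405ms @ 1/2 + 810.811ms (1)
3. 1216.216ms @ 3/2 + 1216.216ms (3/2)
4. 2432.432ms @ 3 + 486.486ms (3/5)
5. 2918.919ms @ 18/5 + 486.486ms (3/5)
6. 3405.405ms @ 21/5 + 486.486ms (3/5)
7. 3891.892ms @ 24/5 + 486.486ms (3/5)
8. 4378.378ms @ 27/5 + 486.486ms (3/5)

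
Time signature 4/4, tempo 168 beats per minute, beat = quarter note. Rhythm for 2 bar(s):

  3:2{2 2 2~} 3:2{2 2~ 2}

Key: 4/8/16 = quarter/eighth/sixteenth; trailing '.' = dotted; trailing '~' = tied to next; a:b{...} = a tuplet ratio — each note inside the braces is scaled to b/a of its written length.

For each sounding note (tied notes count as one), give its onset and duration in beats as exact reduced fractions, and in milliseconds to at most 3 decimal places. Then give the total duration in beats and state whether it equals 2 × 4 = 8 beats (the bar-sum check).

1) 0.0ms=0b +476.19ms=4/3b
2) 476.19ms=4/3b +476.19ms=4/3b
3) 952.381ms=8/3b +952.381ms=8/3b
4) 1904.762ms=16/3b +952.381ms=8/3b
Σ=8b of 8 (168bpm 4/4) — PASS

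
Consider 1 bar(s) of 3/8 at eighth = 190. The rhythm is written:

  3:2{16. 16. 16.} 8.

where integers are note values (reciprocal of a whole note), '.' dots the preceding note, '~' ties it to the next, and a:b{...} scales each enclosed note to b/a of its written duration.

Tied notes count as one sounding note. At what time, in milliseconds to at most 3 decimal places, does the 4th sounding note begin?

note 4 onset = 3/2b = 473.684ms

1. 0.0ms @ 0 + 157.895ms (1/2)
2. 157.895ms @ 1/2 + 157.895ms (1/2)
3. 315.789ms @ 1 + 157.895ms (1/2)
4. 473.684ms @ 3/2 + 473.684ms (3/2)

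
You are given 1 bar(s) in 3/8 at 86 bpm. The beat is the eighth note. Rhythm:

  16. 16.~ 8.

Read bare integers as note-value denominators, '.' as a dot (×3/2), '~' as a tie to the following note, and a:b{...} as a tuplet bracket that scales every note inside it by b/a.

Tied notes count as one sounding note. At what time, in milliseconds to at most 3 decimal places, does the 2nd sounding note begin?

note 2 onset = 3/4b = 523.256ms

1. 0.0ms @ 0 + 523.256ms (3/4)
2. 523.256ms @ 3/4 + 1569.767ms (9/4)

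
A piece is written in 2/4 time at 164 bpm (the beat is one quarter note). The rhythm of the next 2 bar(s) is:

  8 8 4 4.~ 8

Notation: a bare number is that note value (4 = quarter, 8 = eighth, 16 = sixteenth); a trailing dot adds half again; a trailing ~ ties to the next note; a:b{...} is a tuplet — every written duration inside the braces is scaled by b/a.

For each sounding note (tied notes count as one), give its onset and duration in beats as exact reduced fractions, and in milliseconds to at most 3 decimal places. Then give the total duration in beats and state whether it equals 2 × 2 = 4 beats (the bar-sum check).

1) 0.0ms=0b +182.927ms=1/2b
2) 182.927ms=1/2b +182.927ms=1/2b
3) 365.854ms=1b +365.854ms=1b
4) 731.707ms=2b +731.707ms=2b
Σ=4b of 4 (164bpm 2/4) — PASS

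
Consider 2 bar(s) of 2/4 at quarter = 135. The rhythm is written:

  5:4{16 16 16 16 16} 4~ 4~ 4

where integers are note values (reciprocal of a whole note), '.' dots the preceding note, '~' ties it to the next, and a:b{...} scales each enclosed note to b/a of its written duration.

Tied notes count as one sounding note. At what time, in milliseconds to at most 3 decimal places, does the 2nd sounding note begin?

1. 0.0ms @ 0 + 88.889ms (1/5)
2. 88.889ms @ 1/5 + 88.889ms (1/5)
3. 177.778ms @ 2/5 + 88.889ms (1/5)
4. 266.667ms @ 3/5 + 88.889ms (1/5)
5. 355.556ms @ 4/5 + 88.889ms (1/5)
6. 444.444ms @ 1 + 1333.333ms (3)

note 2 onset = 1/5b = 88.889ms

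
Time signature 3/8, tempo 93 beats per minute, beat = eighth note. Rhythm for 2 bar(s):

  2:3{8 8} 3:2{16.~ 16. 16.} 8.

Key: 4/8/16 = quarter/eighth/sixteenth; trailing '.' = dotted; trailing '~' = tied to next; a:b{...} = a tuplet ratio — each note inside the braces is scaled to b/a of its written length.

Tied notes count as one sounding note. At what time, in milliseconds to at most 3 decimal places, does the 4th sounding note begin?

1. 0.0ms @ 0 + 967.742ms (3/2)
2. 967.742ms @ 3/2 + 967.742ms (3/2)
3. 1935.484ms @ 3 + 645.161ms (1)
4. 2580.645ms @ 4 + 322.581ms (1/2)
5. 2903.226ms @ 9/2 + 967.742ms (3/2)

note 4 onset = 4b = 2580.645ms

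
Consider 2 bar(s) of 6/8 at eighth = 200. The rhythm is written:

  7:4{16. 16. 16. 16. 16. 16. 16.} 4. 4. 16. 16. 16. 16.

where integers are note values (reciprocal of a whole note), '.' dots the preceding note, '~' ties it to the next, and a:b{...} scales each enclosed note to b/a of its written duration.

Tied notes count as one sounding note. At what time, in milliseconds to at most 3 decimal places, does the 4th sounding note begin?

note 4 onset = 9/7b = 385.714ms

1. 0.0ms @ 0 + 128.571ms (3/7)
2. 128.571ms @ 3/7 + 128.571ms (3/7)
3. 257.143ms @ 6/7 + 128.571ms (3/7)
4. 385.714ms @ 9/7 + 128.571ms (3/7)
5. 514.286ms @ 12/7 + 128.571ms (3/7)
6. 642.857ms @ 15/7 + 128.571ms (3/7)
7. 771.429ms @ 18/7 + 128.571ms (3/7)
8. 900.0ms @ 3 + 900.0ms (3)
9. 1800.0ms @ 6 + 900.0ms (3)
10. 2700.0ms @ 9 + 225.0ms (3/4)
11. 2925.0ms @ 39/4 + 225.0ms (3/4)
12. 3150.0ms @ 21/2 + 225.0ms (3/4)
13. 3375.0ms @ 45/4 + 225.0ms (3/4)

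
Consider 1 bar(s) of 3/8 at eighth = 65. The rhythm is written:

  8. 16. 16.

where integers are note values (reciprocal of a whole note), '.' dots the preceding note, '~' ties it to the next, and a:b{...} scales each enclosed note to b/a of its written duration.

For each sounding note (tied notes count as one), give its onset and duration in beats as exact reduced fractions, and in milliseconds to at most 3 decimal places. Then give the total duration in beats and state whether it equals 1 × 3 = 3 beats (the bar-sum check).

1) 0.0ms=0b +1384.615ms=3/2b
2) 1384.615ms=3/2b +692.308ms=3/4b
3) 2076.923ms=9/4b +692.308ms=3/4b
Σ=3b of 3 (65bpm 3/8) — PASS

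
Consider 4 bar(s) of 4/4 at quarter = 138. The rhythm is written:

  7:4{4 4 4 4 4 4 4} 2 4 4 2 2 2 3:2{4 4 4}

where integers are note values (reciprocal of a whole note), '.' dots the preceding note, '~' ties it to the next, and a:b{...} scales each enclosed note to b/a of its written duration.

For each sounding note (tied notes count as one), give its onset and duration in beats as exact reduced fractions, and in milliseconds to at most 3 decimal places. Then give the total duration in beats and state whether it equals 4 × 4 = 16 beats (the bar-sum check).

1) 0.0ms=0b +248.447ms=4/7b
2) 248.447ms=4/7b +248.447ms=4/7b
3) 496.894ms=8/7b +248.447ms=4/7b
4) 745.342ms=12/7b +248.447ms=4/7b
5) 993.789ms=16/7b +248.447ms=4/7b
6) 1242.236ms=20/7b +248.447ms=4/7b
7) 1490.683ms=24/7b +248.447ms=4/7b
8) 1739.13ms=4b +869.565ms=2b
9) 2608.696ms=6b +434.783ms=1b
10) 3043.478ms=7b +434.783ms=1b
11) 3478.261ms=8b +869.565ms=2b
12) 4347.826ms=10b +869.565ms=2b
13) 5217.391ms=12b +869.565ms=2b
14) 6086.957ms=14b +289.855ms=2/3b
15) 6376.812ms=44/3b +289.855ms=2/3b
16) 6666.667ms=46/3b +289.855ms=2/3b
Σ=16b of 16 (138bpm 4/4) — PASS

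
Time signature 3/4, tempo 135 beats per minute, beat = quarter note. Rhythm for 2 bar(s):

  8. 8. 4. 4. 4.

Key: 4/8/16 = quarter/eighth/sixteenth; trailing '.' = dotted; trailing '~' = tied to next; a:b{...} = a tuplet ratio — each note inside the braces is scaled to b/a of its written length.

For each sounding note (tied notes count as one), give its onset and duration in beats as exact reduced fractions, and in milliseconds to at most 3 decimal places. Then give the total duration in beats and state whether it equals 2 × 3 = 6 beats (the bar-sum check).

1) 0.0ms=0b +333.333ms=3/4b
2) 333.333ms=3/4b +333.333ms=3/4b
3) 666.667ms=3/2b +666.667ms=3/2b
4) 1333.333ms=3b +666.667ms=3/2b
5) 2000.0ms=9/2b +666.667ms=3/2b
Σ=6b of 6 (135bpm 3/4) — PASS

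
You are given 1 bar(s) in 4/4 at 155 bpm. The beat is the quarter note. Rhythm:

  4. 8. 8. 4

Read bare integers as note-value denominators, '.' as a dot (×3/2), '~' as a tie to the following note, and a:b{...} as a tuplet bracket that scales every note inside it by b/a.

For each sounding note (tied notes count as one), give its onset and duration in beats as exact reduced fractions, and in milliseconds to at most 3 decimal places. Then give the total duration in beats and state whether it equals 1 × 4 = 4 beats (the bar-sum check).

1) 0.0ms=0b +580.645ms=3/2b
2) 580.645ms=3/2b +290.323ms=3/4b
3) 870.968ms=9/4b +290.323ms=3/4b
4) 1161.29ms=3b +387.097ms=1b
Σ=4b of 4 (155bpm 4/4) — PASS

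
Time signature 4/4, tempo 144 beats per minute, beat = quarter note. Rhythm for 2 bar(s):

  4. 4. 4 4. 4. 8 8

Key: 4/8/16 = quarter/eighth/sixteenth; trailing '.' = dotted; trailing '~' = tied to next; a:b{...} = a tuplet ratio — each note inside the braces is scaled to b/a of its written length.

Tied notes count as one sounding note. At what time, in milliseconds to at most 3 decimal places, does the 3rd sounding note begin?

note 3 onset = 3b = 1250.0ms

1. 0.0ms @ 0 + 625.0ms (3/2)
2. 625.0ms @ 3/2 + 625.0ms (3/2)
3. 1250.0ms @ 3 + 416.667ms (1)
4. 1666.667ms @ 4 + 625.0ms (3/2)
5. 2291.667ms @ 11/2 + 625.0ms (3/2)
6. 2916.667ms @ 7 + 208.333ms (1/2)
7. 3125.0ms @ 15/2 + 208.333ms (1/2)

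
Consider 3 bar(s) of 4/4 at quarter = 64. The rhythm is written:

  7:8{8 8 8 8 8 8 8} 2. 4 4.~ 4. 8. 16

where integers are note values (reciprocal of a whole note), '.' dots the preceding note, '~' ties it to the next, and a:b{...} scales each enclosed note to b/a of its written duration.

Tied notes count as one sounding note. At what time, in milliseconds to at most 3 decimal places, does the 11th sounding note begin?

1. 0.0ms @ 0 + 535.714ms (4/7)
2. 535.714ms @ 4/7 + 535.714ms (4/7)
3. 1071.429ms @ 8/7 + 535.714ms (4/7)
4. 1607.143ms @ 12/7 + 535.714ms (4/7)
5. 2142.857ms @ 16/7 + 535.714ms (4/7)
6. 2678.571ms @ 20/7 + 535.714ms (4/7)
7. 3214.286ms @ 24/7 + 535.714ms (4/7)
8. 3750.0ms @ 4 + 2812.5ms (3)
9. 6562.5ms @ 7 + 937.5ms (1)
10. 7500.0ms @ 8 + 2812.5ms (3)
11. 10312.5ms @ 11 + 703.125ms (3/4)
12. 11015.625ms @ 47/4 + 234.375ms (1/4)

note 11 onset = 11b = 10312.5ms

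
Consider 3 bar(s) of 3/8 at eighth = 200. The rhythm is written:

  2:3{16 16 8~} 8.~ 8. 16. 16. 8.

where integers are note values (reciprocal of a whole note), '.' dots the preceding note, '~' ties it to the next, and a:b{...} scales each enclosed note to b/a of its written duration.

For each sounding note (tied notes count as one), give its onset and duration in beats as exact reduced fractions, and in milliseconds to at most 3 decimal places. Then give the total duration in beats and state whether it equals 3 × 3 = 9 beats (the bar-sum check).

1) 0.0ms=0b +225.0ms=3/4b
2) 225.0ms=3/4b +225.0ms=3/4b
3) 450.0ms=3/2b +1350.0ms=9/2b
4) 1800.0ms=6b +225.0ms=3/4b
5) 2025.0ms=27/4b +225.0ms=3/4b
6) 2250.0ms=15/2b +450.0ms=3/2b
Σ=9b of 9 (200bpm 3/8) — PASS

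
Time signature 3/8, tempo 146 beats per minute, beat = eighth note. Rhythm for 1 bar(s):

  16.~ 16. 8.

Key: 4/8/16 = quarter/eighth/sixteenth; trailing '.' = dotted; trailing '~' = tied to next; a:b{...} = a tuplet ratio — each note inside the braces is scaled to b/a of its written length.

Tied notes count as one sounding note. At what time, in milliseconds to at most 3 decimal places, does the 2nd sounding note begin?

note 2 onset = 3/2b = 616.438ms

1. 0.0ms @ 0 + 616.438ms (3/2)
2. 616.438ms @ 3/2 + 616.438ms (3/2)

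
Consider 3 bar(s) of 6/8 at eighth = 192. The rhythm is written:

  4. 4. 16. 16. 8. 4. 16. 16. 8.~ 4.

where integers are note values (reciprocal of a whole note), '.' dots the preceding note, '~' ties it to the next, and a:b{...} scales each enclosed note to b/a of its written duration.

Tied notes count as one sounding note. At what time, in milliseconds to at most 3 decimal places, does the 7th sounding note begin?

1. 0.0ms @ 0 + 937.5ms (3)
2. 937.5ms @ 3 + 937.5ms (3)
3. 1875.0ms @ 6 + 234.375ms (3/4)
4. 2109.375ms @ 27/4 + 234.375ms (3/4)
5. 2343.75ms @ 15/2 + 468.75ms (3/2)
6. 2812.5ms @ 9 + 937.5ms (3)
7. 3750.0ms @ 12 + 234.375ms (3/4)
8. 3984.375ms @ 51/4 + 234.375ms (3/4)
9. 4218.75ms @ 27/2 + 1406.25ms (9/2)

note 7 onset = 12b = 3750.0ms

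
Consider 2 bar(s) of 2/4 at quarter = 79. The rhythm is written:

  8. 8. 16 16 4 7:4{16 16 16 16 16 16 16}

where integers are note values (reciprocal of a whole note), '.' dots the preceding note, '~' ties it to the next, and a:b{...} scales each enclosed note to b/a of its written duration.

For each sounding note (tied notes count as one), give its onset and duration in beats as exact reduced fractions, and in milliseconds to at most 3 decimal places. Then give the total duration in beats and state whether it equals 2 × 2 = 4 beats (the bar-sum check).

1) 0.0ms=0b +569.62ms=3/4b
2) 569.62ms=3/4b +569.62ms=3/4b
3) 1139.241ms=3/2b +189.873ms=1/4b
4) 1329.114ms=7/4b +189.873ms=1/4b
5) 1518.987ms=2b +759.494ms=1b
6) 2278.481ms=3b +108.499ms=1/7b
7) 2386.98ms=22/7b +108.499ms=1/7b
8) 2495.479ms=23/7b +108.499ms=1/7b
9) 2603.978ms=24/7b +108.499ms=1/7b
10) 2712.477ms=25/7b +108.499ms=1/7b
11) 2820.976ms=26/7b +108.499ms=1/7b
12) 2929.476ms=27/7b +108.499ms=1/7b
Σ=4b of 4 (79bpm 2/4) — PASS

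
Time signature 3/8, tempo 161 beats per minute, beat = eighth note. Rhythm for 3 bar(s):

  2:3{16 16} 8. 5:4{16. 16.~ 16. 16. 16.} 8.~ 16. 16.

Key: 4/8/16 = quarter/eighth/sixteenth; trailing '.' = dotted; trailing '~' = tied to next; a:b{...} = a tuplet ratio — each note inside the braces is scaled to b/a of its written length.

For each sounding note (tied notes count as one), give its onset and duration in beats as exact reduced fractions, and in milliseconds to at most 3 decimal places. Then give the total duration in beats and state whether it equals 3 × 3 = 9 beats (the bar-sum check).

1) 0.0ms=0b +279.503ms=3/4b
2) 279.503ms=3/4b +279.503ms=3/4b
3) 559.006ms=3/2b +559.006ms=3/2b
4) 1118.012ms=3b +223.602ms=3/5b
5) 1341.615ms=18/5b +447.205ms=6/5b
6) 1788.82ms=24/5b +223.602ms=3/5b
7) 2012.422ms=27/5b +223.602ms=3/5b
8) 2236.025ms=6b +838.509ms=9/4b
9) 3074.534ms=33/4b +279.503ms=3/4b
Σ=9b of 9 (161bpm 3/8) — PASS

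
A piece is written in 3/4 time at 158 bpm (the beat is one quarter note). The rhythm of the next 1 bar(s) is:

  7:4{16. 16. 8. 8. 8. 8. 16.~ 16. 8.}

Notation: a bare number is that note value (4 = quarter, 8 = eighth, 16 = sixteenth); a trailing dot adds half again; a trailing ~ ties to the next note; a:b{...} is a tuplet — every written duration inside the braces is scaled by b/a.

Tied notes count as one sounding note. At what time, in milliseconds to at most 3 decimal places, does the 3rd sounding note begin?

note 3 onset = 3/7b = 162.749ms

1. 0.0ms @ 0 + 81.374ms (3/14)
2. 81.374ms @ 3/14 + 81.374ms (3/14)
3. 162.749ms @ 3/7 + 162.749ms (3/7)
4. 325.497ms @ 6/7 + 162.749ms (3/7)
5. 488.246ms @ 9/7 + 162.749ms (3/7)
6. 650.995ms @ 12/7 + 162.749ms (3/7)
7. 813.743ms @ 15/7 + 162.749ms (3/7)
8. 976.492ms @ 18/7 + 162.749ms (3/7)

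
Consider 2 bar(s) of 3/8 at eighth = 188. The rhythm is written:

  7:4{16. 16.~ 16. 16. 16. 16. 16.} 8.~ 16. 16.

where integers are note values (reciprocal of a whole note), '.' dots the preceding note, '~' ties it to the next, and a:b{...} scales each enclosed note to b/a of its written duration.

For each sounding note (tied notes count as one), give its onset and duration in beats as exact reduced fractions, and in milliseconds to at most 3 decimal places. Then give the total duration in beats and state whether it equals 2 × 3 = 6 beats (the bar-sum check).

1) 0.0ms=0b +136.778ms=3/7b
2) 136.778ms=3/7b +273.556ms=6/7b
3) 410.334ms=9/7b +136.778ms=3/7b
4) 547.112ms=12/7b +136.778ms=3/7b
5) 683.891ms=15/7b +136.778ms=3/7b
6) 820.669ms=18/7b +136.778ms=3/7b
7) 957.447ms=3b +718.085ms=9/4b
8) 1675.532ms=21/4b +239.362ms=3/4b
Σ=6b of 6 (188bpm 3/8) — PASS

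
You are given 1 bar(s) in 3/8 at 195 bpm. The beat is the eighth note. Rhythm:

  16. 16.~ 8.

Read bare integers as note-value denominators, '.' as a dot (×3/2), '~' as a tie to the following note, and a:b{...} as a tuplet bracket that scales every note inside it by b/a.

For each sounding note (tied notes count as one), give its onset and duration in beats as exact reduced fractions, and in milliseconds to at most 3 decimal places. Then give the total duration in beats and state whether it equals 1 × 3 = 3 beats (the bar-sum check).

1) 0.0ms=0b +230.769ms=3/4b
2) 230.769ms=3/4b +692.308ms=9/4b
Σ=3b of 3 (195bpm 3/8) — PASS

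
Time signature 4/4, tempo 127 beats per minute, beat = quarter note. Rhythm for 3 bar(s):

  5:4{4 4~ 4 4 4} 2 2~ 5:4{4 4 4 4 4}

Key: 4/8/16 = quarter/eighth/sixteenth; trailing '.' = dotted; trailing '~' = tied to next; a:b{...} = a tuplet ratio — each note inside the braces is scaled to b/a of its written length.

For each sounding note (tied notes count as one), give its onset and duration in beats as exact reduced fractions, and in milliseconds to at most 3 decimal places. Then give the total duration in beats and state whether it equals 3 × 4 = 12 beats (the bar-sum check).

1) 0.0ms=0b +377.953ms=4/5b
2) 377.953ms=4/5b +755.906ms=8/5b
3) 1133.858ms=12/5b +377.953ms=4/5b
4) 1511.811ms=16/5b +377.953ms=4/5b
5) 1889.764ms=4b +944.882ms=2b
6) 2834.646ms=6b +1322.835ms=14/5b
7) 4157.48ms=44/5b +377.953ms=4/5b
8) 4535.433ms=48/5b +377.953ms=4/5b
9) 4913.386ms=52/5b +377.953ms=4/5b
10) 5291.339ms=56/5b +377.953ms=4/5b
Σ=12b of 12 (127bpm 4/4) — PASS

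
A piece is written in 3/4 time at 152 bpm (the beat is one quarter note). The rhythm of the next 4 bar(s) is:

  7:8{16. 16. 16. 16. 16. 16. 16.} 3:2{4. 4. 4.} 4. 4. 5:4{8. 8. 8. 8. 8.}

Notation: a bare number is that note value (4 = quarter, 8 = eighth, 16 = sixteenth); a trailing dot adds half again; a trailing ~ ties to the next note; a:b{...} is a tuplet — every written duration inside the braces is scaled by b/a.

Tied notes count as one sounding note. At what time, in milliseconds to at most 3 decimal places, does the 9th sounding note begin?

note 9 onset = 4b = 1578.947ms

1. 0.0ms @ 0 + 169.173ms (3/7)
2. 169.173ms @ 3/7 + 169.173ms (3/7)
3. 338.346ms @ 6/7 + 169.173ms (3/7)
4. 507.519ms @ 9/7 + 169.173ms (3/7)
5. 676.692ms @ 12/7 + 169.173ms (3/7)
6. 845.865ms @ 15/7 + 169.173ms (3/7)
7. 1015.038ms @ 18/7 + 169.173ms (3/7)
8. 1184.211ms @ 3 + 394.737ms (1)
9. 1578.947ms @ 4 + 394.737ms (1)
10. 1973.684ms @ 5 + 394.737ms (1)
11. 2368.421ms @ 6 + 592.105ms (3/2)
12. 2960.526ms @ 15/2 + 592.105ms (3/2)
13. 3552.632ms @ 9 + 236.842ms (3/5)
14. 3789.474ms @ 48/5 + 236.842ms (3/5)
15. 4026.316ms @ 51/5 + 236.842ms (3/5)
16. 4263.158ms @ 54/5 + 236.842ms (3/5)
17. 4500.0ms @ 57/5 + 236.842ms (3/5)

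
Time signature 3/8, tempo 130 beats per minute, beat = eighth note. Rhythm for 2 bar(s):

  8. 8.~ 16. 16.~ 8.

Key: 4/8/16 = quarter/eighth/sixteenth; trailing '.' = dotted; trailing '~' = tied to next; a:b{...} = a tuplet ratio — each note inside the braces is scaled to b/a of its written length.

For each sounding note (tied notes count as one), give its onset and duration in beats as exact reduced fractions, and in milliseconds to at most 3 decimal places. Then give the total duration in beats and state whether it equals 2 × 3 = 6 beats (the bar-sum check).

1) 0.0ms=0b +692.308ms=3/2b
2) 692.308ms=3/2b +1038.462ms=9/4b
3) 1730.769ms=15/4b +1038.462ms=9/4b
Σ=6b of 6 (130bpm 3/8) — PASS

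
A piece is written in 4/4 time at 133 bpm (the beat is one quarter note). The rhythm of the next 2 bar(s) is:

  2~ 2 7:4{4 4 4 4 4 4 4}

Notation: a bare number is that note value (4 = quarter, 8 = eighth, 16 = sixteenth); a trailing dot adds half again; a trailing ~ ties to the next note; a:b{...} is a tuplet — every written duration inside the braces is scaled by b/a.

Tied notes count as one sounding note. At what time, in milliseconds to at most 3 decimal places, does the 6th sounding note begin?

1. 0.0ms @ 0 + 1804.511ms (4)
2. 1804.511ms @ 4 + 257.787ms (4/7)
3. 2062.299ms @ 32/7 + 257.787ms (4/7)
4. 2320.086ms @ 36/7 + 257.787ms (4/7)
5. 2577.873ms @ 40/7 + 257.787ms (4/7)
6. 2835.661ms @ 44/7 + 257.787ms (4/7)
7. 3093.448ms @ 48/7 + 257.787ms (4/7)
8. 3351.235ms @ 52/7 + 257.787ms (4/7)

note 6 onset = 44/7b = 2835.661ms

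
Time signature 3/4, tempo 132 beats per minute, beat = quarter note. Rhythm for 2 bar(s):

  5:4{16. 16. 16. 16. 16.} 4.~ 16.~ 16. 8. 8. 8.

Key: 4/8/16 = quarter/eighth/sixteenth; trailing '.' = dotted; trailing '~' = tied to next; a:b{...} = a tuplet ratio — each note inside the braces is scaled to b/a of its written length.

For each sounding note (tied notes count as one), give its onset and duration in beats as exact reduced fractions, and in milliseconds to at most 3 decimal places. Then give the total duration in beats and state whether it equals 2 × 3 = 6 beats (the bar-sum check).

1) 0.0ms=0b +136.364ms=3/10b
2) 136.364ms=3/10b +136.364ms=3/10b
3) 272.727ms=3/5b +136.364ms=3/10b
4) 409.091ms=9/10b +136.364ms=3/10b
5) 545.455ms=6/5b +136.364ms=3/10b
6) 681.818ms=3/2b +1022.727ms=9/4b
7) 1704.545ms=15/4b +340.909ms=3/4b
8) 2045.455ms=9/2b +340.909ms=3/4b
9) 2386.364ms=21/4b +340.909ms=3/4b
Σ=6b of 6 (132bpm 3/4) — PASS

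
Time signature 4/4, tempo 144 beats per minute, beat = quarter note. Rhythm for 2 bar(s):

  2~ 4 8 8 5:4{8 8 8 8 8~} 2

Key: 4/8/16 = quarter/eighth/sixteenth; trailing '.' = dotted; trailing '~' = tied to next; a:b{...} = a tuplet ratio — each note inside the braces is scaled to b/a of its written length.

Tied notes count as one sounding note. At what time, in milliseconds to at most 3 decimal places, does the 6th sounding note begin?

note 6 onset = 24/5b = 2000.0ms

1. 0.0ms @ 0 + 1250.0ms (3)
2. 1250.0ms @ 3 + 208.333ms (1/2)
3. 1458.333ms @ 7/2 + 208.333ms (1/2)
4. 1666.667ms @ 4 + 166.667ms (2/5)
5. 1833.333ms @ 22/5 + 166.667ms (2/5)
6. 2000.0ms @ 24/5 + 166.667ms (2/5)
7. 2166.667ms @ 26/5 + 166.667ms (2/5)
8. 2333.333ms @ 28/5 + 1000.0ms (12/5)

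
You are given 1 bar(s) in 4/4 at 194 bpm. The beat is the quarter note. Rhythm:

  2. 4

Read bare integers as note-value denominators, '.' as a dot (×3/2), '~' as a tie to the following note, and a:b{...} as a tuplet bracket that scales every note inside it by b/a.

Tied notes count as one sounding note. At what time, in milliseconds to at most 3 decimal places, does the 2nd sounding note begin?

note 2 onset = 3b = 927.835ms

1. 0.0ms @ 0 + 927.835ms (3)
2. 927.835ms @ 3 + 309.278ms (1)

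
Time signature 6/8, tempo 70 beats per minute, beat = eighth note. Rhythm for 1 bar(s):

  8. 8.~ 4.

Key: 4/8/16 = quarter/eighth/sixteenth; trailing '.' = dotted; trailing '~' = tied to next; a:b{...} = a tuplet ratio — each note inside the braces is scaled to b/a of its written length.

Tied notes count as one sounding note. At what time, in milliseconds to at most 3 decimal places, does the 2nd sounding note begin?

1. 0.0ms @ 0 + 1285.714ms (3/2)
2. 1285.714ms @ 3/2 + 3857.143ms (9/2)

note 2 onset = 3/2b = 1285.714ms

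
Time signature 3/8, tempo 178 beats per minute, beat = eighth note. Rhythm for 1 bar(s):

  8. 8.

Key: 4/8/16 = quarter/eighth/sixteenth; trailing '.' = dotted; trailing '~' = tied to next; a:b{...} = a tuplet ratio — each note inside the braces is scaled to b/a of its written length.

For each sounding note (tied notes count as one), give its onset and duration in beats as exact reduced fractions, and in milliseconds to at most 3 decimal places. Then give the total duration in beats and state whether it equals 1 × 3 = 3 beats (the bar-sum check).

1) 0.0ms=0b +505.618ms=3/2b
2) 505.618ms=3/2b +505.618ms=3/2b
Σ=3b of 3 (178bpm 3/8) — PASS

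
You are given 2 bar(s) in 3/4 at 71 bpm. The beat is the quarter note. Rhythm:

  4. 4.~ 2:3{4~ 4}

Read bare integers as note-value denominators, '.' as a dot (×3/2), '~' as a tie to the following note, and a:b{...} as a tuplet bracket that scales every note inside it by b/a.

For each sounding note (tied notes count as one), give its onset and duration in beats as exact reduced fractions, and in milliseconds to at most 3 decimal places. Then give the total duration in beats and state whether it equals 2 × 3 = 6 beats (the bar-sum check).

1) 0.0ms=0b +1267.606ms=3/2b
2) 1267.606ms=3/2b +3802.817ms=9/2b
Σ=6b of 6 (71bpm 3/4) — PASS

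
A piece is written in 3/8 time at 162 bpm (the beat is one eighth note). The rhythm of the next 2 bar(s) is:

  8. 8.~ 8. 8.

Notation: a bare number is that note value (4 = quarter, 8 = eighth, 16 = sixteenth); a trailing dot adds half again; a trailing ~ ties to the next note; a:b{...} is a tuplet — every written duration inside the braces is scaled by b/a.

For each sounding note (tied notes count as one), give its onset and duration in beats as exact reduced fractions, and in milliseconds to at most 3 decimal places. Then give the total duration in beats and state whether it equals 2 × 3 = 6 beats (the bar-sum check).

1) 0.0ms=0b +555.556ms=3/2b
2) 555.556ms=3/2b +1111.111ms=3b
3) 1666.667ms=9/2b +555.556ms=3/2b
Σ=6b of 6 (162bpm 3/8) — PASS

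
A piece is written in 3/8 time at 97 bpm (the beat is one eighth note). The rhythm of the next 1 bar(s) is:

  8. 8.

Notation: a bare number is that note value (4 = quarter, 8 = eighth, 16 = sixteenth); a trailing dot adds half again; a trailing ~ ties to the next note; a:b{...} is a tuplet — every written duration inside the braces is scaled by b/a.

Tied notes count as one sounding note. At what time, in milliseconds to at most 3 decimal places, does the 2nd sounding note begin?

1. 0.0ms @ 0 + 927.835ms (3/2)
2. 927.835ms @ 3/2 + 927.835ms (3/2)

note 2 onset = 3/2b = 927.835ms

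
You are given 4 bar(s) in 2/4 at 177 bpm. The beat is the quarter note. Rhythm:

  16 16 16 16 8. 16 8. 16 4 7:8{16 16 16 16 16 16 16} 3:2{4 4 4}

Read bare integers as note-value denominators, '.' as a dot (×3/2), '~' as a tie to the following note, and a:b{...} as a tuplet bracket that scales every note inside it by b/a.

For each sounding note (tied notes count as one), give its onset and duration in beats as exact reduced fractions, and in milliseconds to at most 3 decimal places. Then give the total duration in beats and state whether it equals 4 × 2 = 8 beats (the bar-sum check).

1) 0.0ms=0b +84.746ms=1/4b
2) 84.746ms=1/4b +84.746ms=1/4b
3) 169.492ms=1/2b +84.746ms=1/4b
4) 254.237ms=3/4b +84.746ms=1/4b
5) 338.983ms=1b +254.237ms=3/4b
6) 593.22ms=7/4b +84.746ms=1/4b
7) 677.966ms=2b +254.237ms=3/4b
8) 932.203ms=11/4b +84.746ms=1/4b
9) 1016.949ms=3b +338.983ms=1b
10) 1355.932ms=4b +96.852ms=2/7b
11) 1452.785ms=30/7b +96.852ms=2/7b
12) 1549.637ms=32/7b +96.852ms=2/7b
13) 1646.489ms=34/7b +96.852ms=2/7b
14) 1743.341ms=36/7b +96.852ms=2/7b
15) 1840.194ms=38/7b +96.852ms=2/7b
16) 1937.046ms=40/7b +96.852ms=2/7b
17) 2033.898ms=6b +225.989ms=2/3b
18) 2259.887ms=20/3b +225.989ms=2/3b
19) 2485.876ms=22/3b +225.989ms=2/3b
Σ=8b of 8 (177bpm 2/4) — PASS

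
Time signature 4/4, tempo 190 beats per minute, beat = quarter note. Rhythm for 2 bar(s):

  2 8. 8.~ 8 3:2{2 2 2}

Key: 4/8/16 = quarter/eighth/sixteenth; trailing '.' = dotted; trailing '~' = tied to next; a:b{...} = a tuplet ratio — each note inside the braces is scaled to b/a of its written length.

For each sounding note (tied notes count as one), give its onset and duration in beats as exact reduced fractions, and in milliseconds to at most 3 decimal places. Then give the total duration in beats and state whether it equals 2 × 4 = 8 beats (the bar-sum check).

1) 0.0ms=0b +631.579ms=2b
2) 631.579ms=2b +236.842ms=3/4b
3) 868.421ms=11/4b +394.737ms=5/4b
4) 1263.158ms=4b +421.053ms=4/3b
5) 1684.211ms=16/3b +421.053ms=4/3b
6) 2105.263ms=20/3b +421.053ms=4/3b
Σ=8b of 8 (190bpm 4/4) — PASS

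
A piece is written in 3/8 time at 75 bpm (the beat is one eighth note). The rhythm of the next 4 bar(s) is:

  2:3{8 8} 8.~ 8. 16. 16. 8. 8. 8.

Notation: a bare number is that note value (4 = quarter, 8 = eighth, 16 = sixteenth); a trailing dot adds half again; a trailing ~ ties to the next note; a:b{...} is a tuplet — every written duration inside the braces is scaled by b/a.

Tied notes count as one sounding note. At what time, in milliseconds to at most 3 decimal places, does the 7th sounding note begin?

1. 0.0ms @ 0 + 1200.0ms (3/2)
2. 1200.0ms @ 3/2 + 1200.0ms (3/2)
3. 2400.0ms @ 3 + 2400.0ms (3)
4. 4800.0ms @ 6 + 600.0ms (3/4)
5. 5400.0ms @ 27/4 + 600.0ms (3/4)
6. 6000.0ms @ 15/2 + 1200.0ms (3/2)
7. 7200.0ms @ 9 + 1200.0ms (3/2)
8. 8400.0ms @ 21/2 + 1200.0ms (3/2)

note 7 onset = 9b = 7200.0ms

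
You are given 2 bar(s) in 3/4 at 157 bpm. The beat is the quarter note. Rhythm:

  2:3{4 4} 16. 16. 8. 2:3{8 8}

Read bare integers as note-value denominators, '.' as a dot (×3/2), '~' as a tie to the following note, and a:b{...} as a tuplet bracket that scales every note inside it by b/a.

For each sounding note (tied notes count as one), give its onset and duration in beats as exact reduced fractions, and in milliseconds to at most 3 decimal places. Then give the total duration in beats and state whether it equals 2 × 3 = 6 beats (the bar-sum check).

1) 0.0ms=0b +573.248ms=3/2b
2) 573.248ms=3/2b +573.248ms=3/2b
3) 1146.497ms=3b +143.312ms=3/8b
4) 1289.809ms=27/8b +143.312ms=3/8b
5) 1433.121ms=15/4b +286.624ms=3/4b
6) 1719.745ms=9/2b +286.624ms=3/4b
7) 2006.369ms=21/4b +286.624ms=3/4b
Σ=6b of 6 (157bpm 3/4) — PASS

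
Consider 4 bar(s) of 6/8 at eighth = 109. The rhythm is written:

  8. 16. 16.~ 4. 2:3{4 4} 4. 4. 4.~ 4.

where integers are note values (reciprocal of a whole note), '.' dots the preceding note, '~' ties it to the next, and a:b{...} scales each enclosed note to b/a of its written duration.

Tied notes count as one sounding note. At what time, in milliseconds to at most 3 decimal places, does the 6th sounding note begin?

note 6 onset = 12b = 6605.505ms

1. 0.0ms @ 0 + 825.688ms (3/2)
2. 825.688ms @ 3/2 + 412.844ms (3/4)
3. 1238.532ms @ 9/4 + 2064.22ms (15/4)
4. 3302.752ms @ 6 + 1651.376ms (3)
5. 4954.128ms @ 9 + 1651.376ms (3)
6. 6605.505ms @ 12 + 1651.376ms (3)
7. 8256.881ms @ 15 + 1651.376ms (3)
8. 9908.257ms @ 18 + 3302.752ms (6)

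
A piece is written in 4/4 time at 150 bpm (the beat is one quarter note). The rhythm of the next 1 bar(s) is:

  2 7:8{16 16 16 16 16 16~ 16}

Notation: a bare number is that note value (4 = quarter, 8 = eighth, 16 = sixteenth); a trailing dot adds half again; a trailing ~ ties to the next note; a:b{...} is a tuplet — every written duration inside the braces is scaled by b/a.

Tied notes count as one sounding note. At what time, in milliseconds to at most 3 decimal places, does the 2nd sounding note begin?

note 2 onset = 2b = 800.0ms

1. 0.0ms @ 0 + 800.0ms (2)
2. 800.0ms @ 2 + 114.286ms (2/7)
3. 914.286ms @ 16/7 + 114.286ms (2/7)
4. 1028.571ms @ 18/7 + 114.286ms (2/7)
5. 1142.857ms @ 20/7 + 114.286ms (2/7)
6. 1257.143ms @ 22/7 + 114.286ms (2/7)
7. 1371.429ms @ 24/7 + 228.571ms (4/7)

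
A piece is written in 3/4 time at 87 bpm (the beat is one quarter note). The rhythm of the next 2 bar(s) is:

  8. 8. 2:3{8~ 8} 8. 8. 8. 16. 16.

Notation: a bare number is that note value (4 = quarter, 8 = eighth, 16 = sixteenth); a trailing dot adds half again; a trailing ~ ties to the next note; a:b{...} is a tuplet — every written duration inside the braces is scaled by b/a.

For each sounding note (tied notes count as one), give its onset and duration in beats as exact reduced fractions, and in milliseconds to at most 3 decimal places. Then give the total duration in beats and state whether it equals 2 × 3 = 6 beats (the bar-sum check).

1) 0.0ms=0b +517.241ms=3/4b
2) 517.241ms=3/4b +517.241ms=3/4b
3) 1034.483ms=3/2b +1034.483ms=3/2b
4) 2068.966ms=3b +517.241ms=3/4b
5) 2586.207ms=15/4b +517.241ms=3/4b
6) 3103.448ms=9/2b +517.241ms=3/4b
7) 3620.69ms=21/4b +258.621ms=3/8b
8) 3879.31ms=45/8b +258.621ms=3/8b
Σ=6b of 6 (87bpm 3/4) — PASS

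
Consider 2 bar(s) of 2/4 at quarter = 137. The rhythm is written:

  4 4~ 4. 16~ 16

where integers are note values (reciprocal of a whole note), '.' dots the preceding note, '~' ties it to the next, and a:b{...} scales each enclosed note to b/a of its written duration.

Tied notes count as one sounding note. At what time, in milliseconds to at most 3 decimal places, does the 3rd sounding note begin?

1. 0.0ms @ 0 + 437.956ms (1)
2. 437.956ms @ 1 + 1094.891ms (5/2)
3. 1532.847ms @ 7/2 + 218.978ms (1/2)

note 3 onset = 7/2b = 1532.847ms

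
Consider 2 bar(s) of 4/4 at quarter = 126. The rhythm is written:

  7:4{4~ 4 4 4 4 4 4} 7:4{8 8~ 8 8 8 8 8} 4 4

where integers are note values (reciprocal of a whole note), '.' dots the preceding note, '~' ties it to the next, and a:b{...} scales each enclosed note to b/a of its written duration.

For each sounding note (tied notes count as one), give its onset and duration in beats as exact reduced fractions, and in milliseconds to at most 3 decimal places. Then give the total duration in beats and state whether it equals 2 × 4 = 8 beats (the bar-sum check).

1) 0.0ms=0b +544.218ms=8/7b
2) 544.218ms=8/7b +272.109ms=4/7b
3) 816.327ms=12/7b +272.109ms=4/7b
4) 1088.435ms=16/7b +272.109ms=4/7b
5) 1360.544ms=20/7b +272.109ms=4/7b
6) 1632.653ms=24/7b +272.109ms=4/7b
7) 1904.762ms=4b +136.054ms=2/7b
8) 2040.816ms=30/7b +272.109ms=4/7b
9) 2312.925ms=34/7b +136.054ms=2/7b
10) 2448.98ms=36/7b +136.054ms=2/7b
11) 2585.034ms=38/7b +136.054ms=2/7b
12) 2721.088ms=40/7b +136.054ms=2/7b
13) 2857.143ms=6b +476.19ms=1b
14) 3333.333ms=7b +476.19ms=1b
Σ=8b of 8 (126bpm 4/4) — PASS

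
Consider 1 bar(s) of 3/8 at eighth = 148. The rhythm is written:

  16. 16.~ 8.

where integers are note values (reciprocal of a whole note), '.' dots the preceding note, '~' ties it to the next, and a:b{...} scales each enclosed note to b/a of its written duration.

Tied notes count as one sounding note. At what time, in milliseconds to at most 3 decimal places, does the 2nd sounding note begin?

1. 0.0ms @ 0 + 304.054ms (3/4)
2. 304.054ms @ 3/4 + 912.162ms (9/4)

note 2 onset = 3/4b = 304.054ms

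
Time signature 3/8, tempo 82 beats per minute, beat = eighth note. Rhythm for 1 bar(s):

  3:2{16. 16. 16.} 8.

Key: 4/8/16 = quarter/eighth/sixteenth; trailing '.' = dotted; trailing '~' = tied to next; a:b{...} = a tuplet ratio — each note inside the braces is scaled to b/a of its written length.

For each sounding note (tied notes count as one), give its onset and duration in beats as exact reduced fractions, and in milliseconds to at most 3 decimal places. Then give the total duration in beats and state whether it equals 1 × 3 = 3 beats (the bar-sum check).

1) 0.0ms=0b +365.854ms=1/2b
2) 365.854ms=1/2b +365.854ms=1/2b
3) 731.707ms=1b +365.854ms=1/2b
4) 1097.561ms=3/2b +1097.561ms=3/2b
Σ=3b of 3 (82bpm 3/8) — PASS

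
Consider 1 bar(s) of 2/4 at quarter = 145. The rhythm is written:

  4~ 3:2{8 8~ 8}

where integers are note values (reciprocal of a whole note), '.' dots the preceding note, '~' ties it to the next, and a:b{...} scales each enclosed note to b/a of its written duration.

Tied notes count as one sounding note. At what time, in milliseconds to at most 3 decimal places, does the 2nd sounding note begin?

note 2 onset = 4/3b = 551.724ms

1. 0.0ms @ 0 + 551.724ms (4/3)
2. 551.724ms @ 4/3 + 275.862ms (2/3)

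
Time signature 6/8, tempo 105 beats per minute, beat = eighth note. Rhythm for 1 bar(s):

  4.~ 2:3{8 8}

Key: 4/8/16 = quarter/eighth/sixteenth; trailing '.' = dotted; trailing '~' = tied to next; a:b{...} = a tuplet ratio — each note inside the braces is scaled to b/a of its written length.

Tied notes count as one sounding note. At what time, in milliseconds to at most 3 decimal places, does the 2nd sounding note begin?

1. 0.0ms @ 0 + 2571.429ms (9/2)
2. 2571.429ms @ 9/2 + 857.143ms (3/2)

note 2 onset = 9/2b = 2571.429ms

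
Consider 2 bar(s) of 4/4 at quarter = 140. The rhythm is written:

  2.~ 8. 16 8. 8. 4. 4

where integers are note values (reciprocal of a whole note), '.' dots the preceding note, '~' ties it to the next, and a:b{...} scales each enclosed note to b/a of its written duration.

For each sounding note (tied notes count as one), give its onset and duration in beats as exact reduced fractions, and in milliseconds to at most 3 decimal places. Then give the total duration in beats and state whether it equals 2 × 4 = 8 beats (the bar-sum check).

1) 0.0ms=0b +1607.143ms=15/4b
2) 1607.143ms=15/4b +107.143ms=1/4b
3) 1714.286ms=4b +321.429ms=3/4b
4) 2035.714ms=19/4b +321.429ms=3/4b
5) 2357.143ms=11/2b +642.857ms=3/2b
6) 3000.0ms=7b +428.571ms=1b
Σ=8b of 8 (140bpm 4/4) — PASS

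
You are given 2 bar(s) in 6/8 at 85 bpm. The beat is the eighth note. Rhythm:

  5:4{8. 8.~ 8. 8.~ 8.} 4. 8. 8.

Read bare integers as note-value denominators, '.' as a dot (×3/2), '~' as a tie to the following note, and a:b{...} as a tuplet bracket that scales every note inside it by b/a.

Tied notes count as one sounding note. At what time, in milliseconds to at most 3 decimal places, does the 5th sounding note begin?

1. 0.0ms @ 0 + 847.059ms (6/5)
2. 847.059ms @ 6/5 + 1694.118ms (12/5)
3. 2541.176ms @ 18/5 + 1694.118ms (12/5)
4. 4235.294ms @ 6 + 2117.647ms (3)
5. 6352.941ms @ 9 + 1058.824ms (3/2)
6. 7411.765ms @ 21/2 + 1058.824ms (3/2)

note 5 onset = 9b = 6352.941ms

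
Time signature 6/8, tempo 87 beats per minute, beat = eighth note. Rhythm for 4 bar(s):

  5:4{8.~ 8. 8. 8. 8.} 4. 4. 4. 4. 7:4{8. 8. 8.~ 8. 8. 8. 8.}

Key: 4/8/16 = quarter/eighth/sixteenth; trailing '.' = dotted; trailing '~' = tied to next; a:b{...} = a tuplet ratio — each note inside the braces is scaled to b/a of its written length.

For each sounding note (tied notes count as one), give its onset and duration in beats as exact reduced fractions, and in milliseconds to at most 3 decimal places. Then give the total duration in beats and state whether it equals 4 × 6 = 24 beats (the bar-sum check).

1) 0.0ms=0b +1655.172ms=12/5b
2) 1655.172ms=12/5b +827.586ms=6/5b
3) 2482.759ms=18/5b +827.586ms=6/5b
4) 3310.345ms=24/5b +827.586ms=6/5b
5) 4137.931ms=6b +2068.966ms=3b
6) 6206.897ms=9b +2068.966ms=3b
7) 8275.862ms=12b +2068.966ms=3b
8) 10344.828ms=15b +2068.966ms=3b
9) 12413.793ms=18b +591.133ms=6/7b
10) 13004.926ms=132/7b +591.133ms=6/7b
11) 13596.059ms=138/7b +1182.266ms=12/7b
12) 14778.325ms=150/7b +591.133ms=6/7b
13) 15369.458ms=156/7b +591.133ms=6/7b
14) 15960.591ms=162/7b +591.133ms=6/7b
Σ=24b of 24 (87bpm 6/8) — PASS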